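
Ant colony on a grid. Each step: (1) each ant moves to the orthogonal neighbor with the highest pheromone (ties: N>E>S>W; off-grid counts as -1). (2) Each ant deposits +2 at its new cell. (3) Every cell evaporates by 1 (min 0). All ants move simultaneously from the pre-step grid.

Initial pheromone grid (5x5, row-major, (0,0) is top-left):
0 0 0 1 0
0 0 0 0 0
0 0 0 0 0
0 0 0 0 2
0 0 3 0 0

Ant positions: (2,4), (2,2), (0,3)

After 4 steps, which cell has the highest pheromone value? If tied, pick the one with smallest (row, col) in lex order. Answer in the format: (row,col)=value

Step 1: ant0:(2,4)->S->(3,4) | ant1:(2,2)->N->(1,2) | ant2:(0,3)->E->(0,4)
  grid max=3 at (3,4)
Step 2: ant0:(3,4)->N->(2,4) | ant1:(1,2)->N->(0,2) | ant2:(0,4)->S->(1,4)
  grid max=2 at (3,4)
Step 3: ant0:(2,4)->S->(3,4) | ant1:(0,2)->E->(0,3) | ant2:(1,4)->S->(2,4)
  grid max=3 at (3,4)
Step 4: ant0:(3,4)->N->(2,4) | ant1:(0,3)->E->(0,4) | ant2:(2,4)->S->(3,4)
  grid max=4 at (3,4)
Final grid:
  0 0 0 0 1
  0 0 0 0 0
  0 0 0 0 3
  0 0 0 0 4
  0 0 0 0 0
Max pheromone 4 at (3,4)

Answer: (3,4)=4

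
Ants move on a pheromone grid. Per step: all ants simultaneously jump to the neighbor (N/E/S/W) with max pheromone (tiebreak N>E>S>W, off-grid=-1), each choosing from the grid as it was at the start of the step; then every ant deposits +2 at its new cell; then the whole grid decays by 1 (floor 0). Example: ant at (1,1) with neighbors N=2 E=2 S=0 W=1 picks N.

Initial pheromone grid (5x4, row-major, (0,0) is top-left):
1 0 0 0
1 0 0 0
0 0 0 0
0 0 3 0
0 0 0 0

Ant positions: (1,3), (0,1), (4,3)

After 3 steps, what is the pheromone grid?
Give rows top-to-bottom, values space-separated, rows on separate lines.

After step 1: ants at (0,3),(0,0),(3,3)
  2 0 0 1
  0 0 0 0
  0 0 0 0
  0 0 2 1
  0 0 0 0
After step 2: ants at (1,3),(0,1),(3,2)
  1 1 0 0
  0 0 0 1
  0 0 0 0
  0 0 3 0
  0 0 0 0
After step 3: ants at (0,3),(0,0),(2,2)
  2 0 0 1
  0 0 0 0
  0 0 1 0
  0 0 2 0
  0 0 0 0

2 0 0 1
0 0 0 0
0 0 1 0
0 0 2 0
0 0 0 0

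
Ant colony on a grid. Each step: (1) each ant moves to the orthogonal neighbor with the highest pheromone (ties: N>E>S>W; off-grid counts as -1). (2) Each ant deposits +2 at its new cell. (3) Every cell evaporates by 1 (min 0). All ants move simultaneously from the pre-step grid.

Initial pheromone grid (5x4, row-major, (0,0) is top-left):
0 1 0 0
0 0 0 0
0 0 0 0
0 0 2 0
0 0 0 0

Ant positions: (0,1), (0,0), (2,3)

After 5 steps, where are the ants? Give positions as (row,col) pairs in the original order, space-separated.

Step 1: ant0:(0,1)->E->(0,2) | ant1:(0,0)->E->(0,1) | ant2:(2,3)->N->(1,3)
  grid max=2 at (0,1)
Step 2: ant0:(0,2)->W->(0,1) | ant1:(0,1)->E->(0,2) | ant2:(1,3)->N->(0,3)
  grid max=3 at (0,1)
Step 3: ant0:(0,1)->E->(0,2) | ant1:(0,2)->W->(0,1) | ant2:(0,3)->W->(0,2)
  grid max=5 at (0,2)
Step 4: ant0:(0,2)->W->(0,1) | ant1:(0,1)->E->(0,2) | ant2:(0,2)->W->(0,1)
  grid max=7 at (0,1)
Step 5: ant0:(0,1)->E->(0,2) | ant1:(0,2)->W->(0,1) | ant2:(0,1)->E->(0,2)
  grid max=9 at (0,2)

(0,2) (0,1) (0,2)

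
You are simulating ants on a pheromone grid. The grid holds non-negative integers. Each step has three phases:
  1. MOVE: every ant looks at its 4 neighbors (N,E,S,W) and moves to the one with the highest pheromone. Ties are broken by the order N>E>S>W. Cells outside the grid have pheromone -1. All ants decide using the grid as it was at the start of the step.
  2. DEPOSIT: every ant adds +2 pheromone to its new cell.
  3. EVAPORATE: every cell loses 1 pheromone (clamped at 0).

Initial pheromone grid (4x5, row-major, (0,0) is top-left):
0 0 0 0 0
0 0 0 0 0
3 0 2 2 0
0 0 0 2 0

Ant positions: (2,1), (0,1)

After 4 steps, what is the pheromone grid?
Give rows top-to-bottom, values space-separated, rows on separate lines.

After step 1: ants at (2,0),(0,2)
  0 0 1 0 0
  0 0 0 0 0
  4 0 1 1 0
  0 0 0 1 0
After step 2: ants at (1,0),(0,3)
  0 0 0 1 0
  1 0 0 0 0
  3 0 0 0 0
  0 0 0 0 0
After step 3: ants at (2,0),(0,4)
  0 0 0 0 1
  0 0 0 0 0
  4 0 0 0 0
  0 0 0 0 0
After step 4: ants at (1,0),(1,4)
  0 0 0 0 0
  1 0 0 0 1
  3 0 0 0 0
  0 0 0 0 0

0 0 0 0 0
1 0 0 0 1
3 0 0 0 0
0 0 0 0 0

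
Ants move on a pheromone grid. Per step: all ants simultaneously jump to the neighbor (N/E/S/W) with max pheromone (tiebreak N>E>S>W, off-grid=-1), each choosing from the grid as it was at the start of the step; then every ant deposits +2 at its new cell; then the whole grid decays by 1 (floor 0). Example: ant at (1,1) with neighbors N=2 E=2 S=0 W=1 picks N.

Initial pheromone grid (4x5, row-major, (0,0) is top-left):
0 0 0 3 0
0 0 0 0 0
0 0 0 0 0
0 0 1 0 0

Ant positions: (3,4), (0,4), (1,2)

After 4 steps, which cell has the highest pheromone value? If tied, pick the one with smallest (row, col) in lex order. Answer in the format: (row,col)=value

Answer: (0,3)=9

Derivation:
Step 1: ant0:(3,4)->N->(2,4) | ant1:(0,4)->W->(0,3) | ant2:(1,2)->N->(0,2)
  grid max=4 at (0,3)
Step 2: ant0:(2,4)->N->(1,4) | ant1:(0,3)->W->(0,2) | ant2:(0,2)->E->(0,3)
  grid max=5 at (0,3)
Step 3: ant0:(1,4)->N->(0,4) | ant1:(0,2)->E->(0,3) | ant2:(0,3)->W->(0,2)
  grid max=6 at (0,3)
Step 4: ant0:(0,4)->W->(0,3) | ant1:(0,3)->W->(0,2) | ant2:(0,2)->E->(0,3)
  grid max=9 at (0,3)
Final grid:
  0 0 4 9 0
  0 0 0 0 0
  0 0 0 0 0
  0 0 0 0 0
Max pheromone 9 at (0,3)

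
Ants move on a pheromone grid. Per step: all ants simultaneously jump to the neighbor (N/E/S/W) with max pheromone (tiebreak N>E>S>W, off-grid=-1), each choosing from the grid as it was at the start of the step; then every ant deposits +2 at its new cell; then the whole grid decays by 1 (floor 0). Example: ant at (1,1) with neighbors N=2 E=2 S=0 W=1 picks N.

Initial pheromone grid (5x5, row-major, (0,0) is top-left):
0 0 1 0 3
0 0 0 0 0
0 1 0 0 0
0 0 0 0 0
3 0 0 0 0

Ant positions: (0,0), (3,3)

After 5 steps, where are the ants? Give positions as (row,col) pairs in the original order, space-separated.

Step 1: ant0:(0,0)->E->(0,1) | ant1:(3,3)->N->(2,3)
  grid max=2 at (0,4)
Step 2: ant0:(0,1)->E->(0,2) | ant1:(2,3)->N->(1,3)
  grid max=1 at (0,2)
Step 3: ant0:(0,2)->E->(0,3) | ant1:(1,3)->N->(0,3)
  grid max=3 at (0,3)
Step 4: ant0:(0,3)->E->(0,4) | ant1:(0,3)->E->(0,4)
  grid max=3 at (0,4)
Step 5: ant0:(0,4)->W->(0,3) | ant1:(0,4)->W->(0,3)
  grid max=5 at (0,3)

(0,3) (0,3)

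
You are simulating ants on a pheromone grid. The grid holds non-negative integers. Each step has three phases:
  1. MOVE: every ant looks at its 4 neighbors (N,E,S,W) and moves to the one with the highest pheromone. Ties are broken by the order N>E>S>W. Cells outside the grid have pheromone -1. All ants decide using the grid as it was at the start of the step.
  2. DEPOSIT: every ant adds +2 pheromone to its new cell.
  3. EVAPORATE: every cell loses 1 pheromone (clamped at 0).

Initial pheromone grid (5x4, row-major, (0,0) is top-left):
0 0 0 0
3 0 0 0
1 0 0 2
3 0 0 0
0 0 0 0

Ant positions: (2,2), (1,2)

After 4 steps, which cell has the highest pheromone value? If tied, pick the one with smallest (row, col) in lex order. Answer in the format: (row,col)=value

Step 1: ant0:(2,2)->E->(2,3) | ant1:(1,2)->N->(0,2)
  grid max=3 at (2,3)
Step 2: ant0:(2,3)->N->(1,3) | ant1:(0,2)->E->(0,3)
  grid max=2 at (2,3)
Step 3: ant0:(1,3)->S->(2,3) | ant1:(0,3)->S->(1,3)
  grid max=3 at (2,3)
Step 4: ant0:(2,3)->N->(1,3) | ant1:(1,3)->S->(2,3)
  grid max=4 at (2,3)
Final grid:
  0 0 0 0
  0 0 0 3
  0 0 0 4
  0 0 0 0
  0 0 0 0
Max pheromone 4 at (2,3)

Answer: (2,3)=4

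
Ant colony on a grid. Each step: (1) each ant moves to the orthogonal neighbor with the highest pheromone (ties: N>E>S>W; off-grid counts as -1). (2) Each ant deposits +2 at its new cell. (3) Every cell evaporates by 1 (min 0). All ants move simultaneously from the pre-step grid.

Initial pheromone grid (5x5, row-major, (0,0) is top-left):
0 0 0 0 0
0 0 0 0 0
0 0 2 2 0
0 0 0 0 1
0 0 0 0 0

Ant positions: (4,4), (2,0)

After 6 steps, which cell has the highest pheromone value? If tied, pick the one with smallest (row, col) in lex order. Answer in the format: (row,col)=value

Answer: (0,4)=1

Derivation:
Step 1: ant0:(4,4)->N->(3,4) | ant1:(2,0)->N->(1,0)
  grid max=2 at (3,4)
Step 2: ant0:(3,4)->N->(2,4) | ant1:(1,0)->N->(0,0)
  grid max=1 at (0,0)
Step 3: ant0:(2,4)->S->(3,4) | ant1:(0,0)->E->(0,1)
  grid max=2 at (3,4)
Step 4: ant0:(3,4)->N->(2,4) | ant1:(0,1)->E->(0,2)
  grid max=1 at (0,2)
Step 5: ant0:(2,4)->S->(3,4) | ant1:(0,2)->E->(0,3)
  grid max=2 at (3,4)
Step 6: ant0:(3,4)->N->(2,4) | ant1:(0,3)->E->(0,4)
  grid max=1 at (0,4)
Final grid:
  0 0 0 0 1
  0 0 0 0 0
  0 0 0 0 1
  0 0 0 0 1
  0 0 0 0 0
Max pheromone 1 at (0,4)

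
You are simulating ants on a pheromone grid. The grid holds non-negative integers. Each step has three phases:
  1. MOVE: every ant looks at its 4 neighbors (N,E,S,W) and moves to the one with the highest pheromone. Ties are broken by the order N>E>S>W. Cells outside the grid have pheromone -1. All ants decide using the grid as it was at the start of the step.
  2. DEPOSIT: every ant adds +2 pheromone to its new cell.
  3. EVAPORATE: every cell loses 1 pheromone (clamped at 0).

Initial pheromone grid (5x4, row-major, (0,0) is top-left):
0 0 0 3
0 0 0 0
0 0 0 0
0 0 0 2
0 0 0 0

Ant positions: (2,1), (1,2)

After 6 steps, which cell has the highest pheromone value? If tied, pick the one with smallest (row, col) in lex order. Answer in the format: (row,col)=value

Step 1: ant0:(2,1)->N->(1,1) | ant1:(1,2)->N->(0,2)
  grid max=2 at (0,3)
Step 2: ant0:(1,1)->N->(0,1) | ant1:(0,2)->E->(0,3)
  grid max=3 at (0,3)
Step 3: ant0:(0,1)->E->(0,2) | ant1:(0,3)->S->(1,3)
  grid max=2 at (0,3)
Step 4: ant0:(0,2)->E->(0,3) | ant1:(1,3)->N->(0,3)
  grid max=5 at (0,3)
Step 5: ant0:(0,3)->S->(1,3) | ant1:(0,3)->S->(1,3)
  grid max=4 at (0,3)
Step 6: ant0:(1,3)->N->(0,3) | ant1:(1,3)->N->(0,3)
  grid max=7 at (0,3)
Final grid:
  0 0 0 7
  0 0 0 2
  0 0 0 0
  0 0 0 0
  0 0 0 0
Max pheromone 7 at (0,3)

Answer: (0,3)=7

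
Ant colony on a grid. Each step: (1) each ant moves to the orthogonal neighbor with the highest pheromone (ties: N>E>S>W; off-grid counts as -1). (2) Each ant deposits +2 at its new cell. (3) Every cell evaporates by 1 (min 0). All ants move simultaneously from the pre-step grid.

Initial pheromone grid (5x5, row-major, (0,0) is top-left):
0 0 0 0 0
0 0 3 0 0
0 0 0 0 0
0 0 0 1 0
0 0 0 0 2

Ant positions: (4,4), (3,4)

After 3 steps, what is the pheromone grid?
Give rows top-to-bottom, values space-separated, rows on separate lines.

After step 1: ants at (3,4),(4,4)
  0 0 0 0 0
  0 0 2 0 0
  0 0 0 0 0
  0 0 0 0 1
  0 0 0 0 3
After step 2: ants at (4,4),(3,4)
  0 0 0 0 0
  0 0 1 0 0
  0 0 0 0 0
  0 0 0 0 2
  0 0 0 0 4
After step 3: ants at (3,4),(4,4)
  0 0 0 0 0
  0 0 0 0 0
  0 0 0 0 0
  0 0 0 0 3
  0 0 0 0 5

0 0 0 0 0
0 0 0 0 0
0 0 0 0 0
0 0 0 0 3
0 0 0 0 5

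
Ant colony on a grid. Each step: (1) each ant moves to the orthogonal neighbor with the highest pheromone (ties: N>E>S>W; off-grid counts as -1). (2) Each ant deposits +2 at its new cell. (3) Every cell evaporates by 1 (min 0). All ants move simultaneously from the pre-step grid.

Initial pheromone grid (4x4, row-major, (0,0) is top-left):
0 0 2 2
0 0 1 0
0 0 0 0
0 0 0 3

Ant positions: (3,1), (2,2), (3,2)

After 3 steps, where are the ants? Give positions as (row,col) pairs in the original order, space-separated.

Step 1: ant0:(3,1)->N->(2,1) | ant1:(2,2)->N->(1,2) | ant2:(3,2)->E->(3,3)
  grid max=4 at (3,3)
Step 2: ant0:(2,1)->N->(1,1) | ant1:(1,2)->N->(0,2) | ant2:(3,3)->N->(2,3)
  grid max=3 at (3,3)
Step 3: ant0:(1,1)->E->(1,2) | ant1:(0,2)->S->(1,2) | ant2:(2,3)->S->(3,3)
  grid max=4 at (1,2)

(1,2) (1,2) (3,3)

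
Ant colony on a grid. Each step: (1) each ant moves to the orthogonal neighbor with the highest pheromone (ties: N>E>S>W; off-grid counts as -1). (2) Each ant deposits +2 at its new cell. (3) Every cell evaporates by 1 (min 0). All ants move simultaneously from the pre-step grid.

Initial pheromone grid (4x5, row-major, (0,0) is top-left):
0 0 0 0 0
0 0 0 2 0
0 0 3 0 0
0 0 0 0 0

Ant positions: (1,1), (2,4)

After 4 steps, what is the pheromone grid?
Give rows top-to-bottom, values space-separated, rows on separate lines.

After step 1: ants at (0,1),(1,4)
  0 1 0 0 0
  0 0 0 1 1
  0 0 2 0 0
  0 0 0 0 0
After step 2: ants at (0,2),(1,3)
  0 0 1 0 0
  0 0 0 2 0
  0 0 1 0 0
  0 0 0 0 0
After step 3: ants at (0,3),(0,3)
  0 0 0 3 0
  0 0 0 1 0
  0 0 0 0 0
  0 0 0 0 0
After step 4: ants at (1,3),(1,3)
  0 0 0 2 0
  0 0 0 4 0
  0 0 0 0 0
  0 0 0 0 0

0 0 0 2 0
0 0 0 4 0
0 0 0 0 0
0 0 0 0 0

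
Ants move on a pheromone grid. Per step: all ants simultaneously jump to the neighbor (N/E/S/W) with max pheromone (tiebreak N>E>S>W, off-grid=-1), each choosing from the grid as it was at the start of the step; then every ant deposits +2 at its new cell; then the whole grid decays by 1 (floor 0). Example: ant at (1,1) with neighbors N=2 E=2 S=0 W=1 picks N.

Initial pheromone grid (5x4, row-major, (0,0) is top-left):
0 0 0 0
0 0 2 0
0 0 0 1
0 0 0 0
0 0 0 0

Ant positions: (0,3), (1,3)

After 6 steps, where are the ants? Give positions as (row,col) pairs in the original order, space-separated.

Step 1: ant0:(0,3)->S->(1,3) | ant1:(1,3)->W->(1,2)
  grid max=3 at (1,2)
Step 2: ant0:(1,3)->W->(1,2) | ant1:(1,2)->E->(1,3)
  grid max=4 at (1,2)
Step 3: ant0:(1,2)->E->(1,3) | ant1:(1,3)->W->(1,2)
  grid max=5 at (1,2)
Step 4: ant0:(1,3)->W->(1,2) | ant1:(1,2)->E->(1,3)
  grid max=6 at (1,2)
Step 5: ant0:(1,2)->E->(1,3) | ant1:(1,3)->W->(1,2)
  grid max=7 at (1,2)
Step 6: ant0:(1,3)->W->(1,2) | ant1:(1,2)->E->(1,3)
  grid max=8 at (1,2)

(1,2) (1,3)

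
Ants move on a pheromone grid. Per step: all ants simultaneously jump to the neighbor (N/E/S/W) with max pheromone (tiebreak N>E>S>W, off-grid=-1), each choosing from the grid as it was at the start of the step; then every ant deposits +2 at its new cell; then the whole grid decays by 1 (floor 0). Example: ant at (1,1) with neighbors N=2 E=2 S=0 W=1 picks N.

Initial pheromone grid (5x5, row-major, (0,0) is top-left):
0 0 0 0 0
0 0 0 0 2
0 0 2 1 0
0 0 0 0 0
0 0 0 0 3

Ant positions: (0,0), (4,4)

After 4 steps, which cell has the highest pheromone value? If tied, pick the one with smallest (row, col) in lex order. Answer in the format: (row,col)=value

Step 1: ant0:(0,0)->E->(0,1) | ant1:(4,4)->N->(3,4)
  grid max=2 at (4,4)
Step 2: ant0:(0,1)->E->(0,2) | ant1:(3,4)->S->(4,4)
  grid max=3 at (4,4)
Step 3: ant0:(0,2)->E->(0,3) | ant1:(4,4)->N->(3,4)
  grid max=2 at (4,4)
Step 4: ant0:(0,3)->E->(0,4) | ant1:(3,4)->S->(4,4)
  grid max=3 at (4,4)
Final grid:
  0 0 0 0 1
  0 0 0 0 0
  0 0 0 0 0
  0 0 0 0 0
  0 0 0 0 3
Max pheromone 3 at (4,4)

Answer: (4,4)=3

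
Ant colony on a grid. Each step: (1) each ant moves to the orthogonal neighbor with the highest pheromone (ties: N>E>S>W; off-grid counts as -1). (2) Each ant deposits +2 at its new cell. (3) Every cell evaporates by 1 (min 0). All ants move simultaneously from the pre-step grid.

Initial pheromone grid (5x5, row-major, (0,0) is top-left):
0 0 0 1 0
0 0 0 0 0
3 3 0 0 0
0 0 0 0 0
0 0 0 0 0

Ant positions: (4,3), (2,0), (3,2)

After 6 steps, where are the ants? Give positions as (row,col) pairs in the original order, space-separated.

Step 1: ant0:(4,3)->N->(3,3) | ant1:(2,0)->E->(2,1) | ant2:(3,2)->N->(2,2)
  grid max=4 at (2,1)
Step 2: ant0:(3,3)->N->(2,3) | ant1:(2,1)->W->(2,0) | ant2:(2,2)->W->(2,1)
  grid max=5 at (2,1)
Step 3: ant0:(2,3)->N->(1,3) | ant1:(2,0)->E->(2,1) | ant2:(2,1)->W->(2,0)
  grid max=6 at (2,1)
Step 4: ant0:(1,3)->N->(0,3) | ant1:(2,1)->W->(2,0) | ant2:(2,0)->E->(2,1)
  grid max=7 at (2,1)
Step 5: ant0:(0,3)->E->(0,4) | ant1:(2,0)->E->(2,1) | ant2:(2,1)->W->(2,0)
  grid max=8 at (2,1)
Step 6: ant0:(0,4)->S->(1,4) | ant1:(2,1)->W->(2,0) | ant2:(2,0)->E->(2,1)
  grid max=9 at (2,1)

(1,4) (2,0) (2,1)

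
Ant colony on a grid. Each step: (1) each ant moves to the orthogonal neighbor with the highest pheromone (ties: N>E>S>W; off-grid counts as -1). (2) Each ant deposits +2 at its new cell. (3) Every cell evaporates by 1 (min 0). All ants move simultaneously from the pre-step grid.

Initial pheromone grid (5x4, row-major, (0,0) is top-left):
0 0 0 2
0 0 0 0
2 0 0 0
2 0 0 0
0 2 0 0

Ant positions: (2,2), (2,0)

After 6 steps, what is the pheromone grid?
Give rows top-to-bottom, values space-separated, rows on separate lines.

After step 1: ants at (1,2),(3,0)
  0 0 0 1
  0 0 1 0
  1 0 0 0
  3 0 0 0
  0 1 0 0
After step 2: ants at (0,2),(2,0)
  0 0 1 0
  0 0 0 0
  2 0 0 0
  2 0 0 0
  0 0 0 0
After step 3: ants at (0,3),(3,0)
  0 0 0 1
  0 0 0 0
  1 0 0 0
  3 0 0 0
  0 0 0 0
After step 4: ants at (1,3),(2,0)
  0 0 0 0
  0 0 0 1
  2 0 0 0
  2 0 0 0
  0 0 0 0
After step 5: ants at (0,3),(3,0)
  0 0 0 1
  0 0 0 0
  1 0 0 0
  3 0 0 0
  0 0 0 0
After step 6: ants at (1,3),(2,0)
  0 0 0 0
  0 0 0 1
  2 0 0 0
  2 0 0 0
  0 0 0 0

0 0 0 0
0 0 0 1
2 0 0 0
2 0 0 0
0 0 0 0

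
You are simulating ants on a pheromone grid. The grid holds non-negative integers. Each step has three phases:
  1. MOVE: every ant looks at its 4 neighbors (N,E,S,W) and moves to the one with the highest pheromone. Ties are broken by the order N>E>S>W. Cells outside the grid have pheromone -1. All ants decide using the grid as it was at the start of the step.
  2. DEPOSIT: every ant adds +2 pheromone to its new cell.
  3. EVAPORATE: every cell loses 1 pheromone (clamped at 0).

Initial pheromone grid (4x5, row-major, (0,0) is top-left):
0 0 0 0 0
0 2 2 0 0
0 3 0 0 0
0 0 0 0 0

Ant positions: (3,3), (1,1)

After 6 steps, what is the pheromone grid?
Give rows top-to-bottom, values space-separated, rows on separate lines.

After step 1: ants at (2,3),(2,1)
  0 0 0 0 0
  0 1 1 0 0
  0 4 0 1 0
  0 0 0 0 0
After step 2: ants at (1,3),(1,1)
  0 0 0 0 0
  0 2 0 1 0
  0 3 0 0 0
  0 0 0 0 0
After step 3: ants at (0,3),(2,1)
  0 0 0 1 0
  0 1 0 0 0
  0 4 0 0 0
  0 0 0 0 0
After step 4: ants at (0,4),(1,1)
  0 0 0 0 1
  0 2 0 0 0
  0 3 0 0 0
  0 0 0 0 0
After step 5: ants at (1,4),(2,1)
  0 0 0 0 0
  0 1 0 0 1
  0 4 0 0 0
  0 0 0 0 0
After step 6: ants at (0,4),(1,1)
  0 0 0 0 1
  0 2 0 0 0
  0 3 0 0 0
  0 0 0 0 0

0 0 0 0 1
0 2 0 0 0
0 3 0 0 0
0 0 0 0 0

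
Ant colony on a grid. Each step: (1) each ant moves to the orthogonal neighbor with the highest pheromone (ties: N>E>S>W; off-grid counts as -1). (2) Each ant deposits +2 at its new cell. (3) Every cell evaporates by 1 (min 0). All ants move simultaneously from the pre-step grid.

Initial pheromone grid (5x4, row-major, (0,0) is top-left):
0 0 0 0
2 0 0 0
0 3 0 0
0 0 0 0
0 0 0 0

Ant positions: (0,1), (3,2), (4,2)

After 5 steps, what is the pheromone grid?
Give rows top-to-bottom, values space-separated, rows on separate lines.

After step 1: ants at (0,2),(2,2),(3,2)
  0 0 1 0
  1 0 0 0
  0 2 1 0
  0 0 1 0
  0 0 0 0
After step 2: ants at (0,3),(2,1),(2,2)
  0 0 0 1
  0 0 0 0
  0 3 2 0
  0 0 0 0
  0 0 0 0
After step 3: ants at (1,3),(2,2),(2,1)
  0 0 0 0
  0 0 0 1
  0 4 3 0
  0 0 0 0
  0 0 0 0
After step 4: ants at (0,3),(2,1),(2,2)
  0 0 0 1
  0 0 0 0
  0 5 4 0
  0 0 0 0
  0 0 0 0
After step 5: ants at (1,3),(2,2),(2,1)
  0 0 0 0
  0 0 0 1
  0 6 5 0
  0 0 0 0
  0 0 0 0

0 0 0 0
0 0 0 1
0 6 5 0
0 0 0 0
0 0 0 0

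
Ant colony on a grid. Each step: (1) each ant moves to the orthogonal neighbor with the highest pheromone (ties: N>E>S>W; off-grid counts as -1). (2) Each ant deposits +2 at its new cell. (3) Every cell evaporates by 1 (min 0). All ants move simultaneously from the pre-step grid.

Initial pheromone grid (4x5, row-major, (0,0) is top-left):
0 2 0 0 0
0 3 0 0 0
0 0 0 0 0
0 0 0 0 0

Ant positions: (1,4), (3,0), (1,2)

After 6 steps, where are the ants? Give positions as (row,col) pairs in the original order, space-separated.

Step 1: ant0:(1,4)->N->(0,4) | ant1:(3,0)->N->(2,0) | ant2:(1,2)->W->(1,1)
  grid max=4 at (1,1)
Step 2: ant0:(0,4)->S->(1,4) | ant1:(2,0)->N->(1,0) | ant2:(1,1)->N->(0,1)
  grid max=3 at (1,1)
Step 3: ant0:(1,4)->N->(0,4) | ant1:(1,0)->E->(1,1) | ant2:(0,1)->S->(1,1)
  grid max=6 at (1,1)
Step 4: ant0:(0,4)->S->(1,4) | ant1:(1,1)->N->(0,1) | ant2:(1,1)->N->(0,1)
  grid max=5 at (1,1)
Step 5: ant0:(1,4)->N->(0,4) | ant1:(0,1)->S->(1,1) | ant2:(0,1)->S->(1,1)
  grid max=8 at (1,1)
Step 6: ant0:(0,4)->S->(1,4) | ant1:(1,1)->N->(0,1) | ant2:(1,1)->N->(0,1)
  grid max=7 at (1,1)

(1,4) (0,1) (0,1)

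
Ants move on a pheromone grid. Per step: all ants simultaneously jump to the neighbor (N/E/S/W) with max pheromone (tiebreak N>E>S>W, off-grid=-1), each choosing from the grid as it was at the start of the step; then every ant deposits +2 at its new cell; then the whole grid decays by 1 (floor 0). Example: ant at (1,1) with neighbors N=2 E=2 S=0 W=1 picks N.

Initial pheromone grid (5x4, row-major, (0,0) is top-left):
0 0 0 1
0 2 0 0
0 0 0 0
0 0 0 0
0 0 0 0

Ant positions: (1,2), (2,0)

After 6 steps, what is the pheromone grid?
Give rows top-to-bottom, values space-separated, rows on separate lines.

After step 1: ants at (1,1),(1,0)
  0 0 0 0
  1 3 0 0
  0 0 0 0
  0 0 0 0
  0 0 0 0
After step 2: ants at (1,0),(1,1)
  0 0 0 0
  2 4 0 0
  0 0 0 0
  0 0 0 0
  0 0 0 0
After step 3: ants at (1,1),(1,0)
  0 0 0 0
  3 5 0 0
  0 0 0 0
  0 0 0 0
  0 0 0 0
After step 4: ants at (1,0),(1,1)
  0 0 0 0
  4 6 0 0
  0 0 0 0
  0 0 0 0
  0 0 0 0
After step 5: ants at (1,1),(1,0)
  0 0 0 0
  5 7 0 0
  0 0 0 0
  0 0 0 0
  0 0 0 0
After step 6: ants at (1,0),(1,1)
  0 0 0 0
  6 8 0 0
  0 0 0 0
  0 0 0 0
  0 0 0 0

0 0 0 0
6 8 0 0
0 0 0 0
0 0 0 0
0 0 0 0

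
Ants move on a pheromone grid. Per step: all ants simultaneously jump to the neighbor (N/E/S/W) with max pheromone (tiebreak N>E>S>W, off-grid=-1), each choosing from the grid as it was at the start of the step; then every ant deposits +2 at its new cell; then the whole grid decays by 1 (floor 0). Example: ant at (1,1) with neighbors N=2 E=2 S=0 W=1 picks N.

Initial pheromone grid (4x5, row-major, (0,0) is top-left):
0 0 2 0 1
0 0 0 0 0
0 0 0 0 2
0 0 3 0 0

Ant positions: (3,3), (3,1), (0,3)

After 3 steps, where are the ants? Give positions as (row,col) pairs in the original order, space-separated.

Step 1: ant0:(3,3)->W->(3,2) | ant1:(3,1)->E->(3,2) | ant2:(0,3)->W->(0,2)
  grid max=6 at (3,2)
Step 2: ant0:(3,2)->N->(2,2) | ant1:(3,2)->N->(2,2) | ant2:(0,2)->E->(0,3)
  grid max=5 at (3,2)
Step 3: ant0:(2,2)->S->(3,2) | ant1:(2,2)->S->(3,2) | ant2:(0,3)->W->(0,2)
  grid max=8 at (3,2)

(3,2) (3,2) (0,2)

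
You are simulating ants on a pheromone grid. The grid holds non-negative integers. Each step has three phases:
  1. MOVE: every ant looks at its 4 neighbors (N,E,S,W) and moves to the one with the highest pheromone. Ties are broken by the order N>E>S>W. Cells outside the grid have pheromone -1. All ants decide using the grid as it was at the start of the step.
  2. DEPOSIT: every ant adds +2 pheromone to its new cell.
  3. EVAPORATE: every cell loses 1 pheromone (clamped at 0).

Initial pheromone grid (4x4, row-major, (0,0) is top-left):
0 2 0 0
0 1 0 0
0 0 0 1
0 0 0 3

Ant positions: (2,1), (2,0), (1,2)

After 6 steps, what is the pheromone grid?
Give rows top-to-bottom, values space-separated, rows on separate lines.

After step 1: ants at (1,1),(1,0),(1,1)
  0 1 0 0
  1 4 0 0
  0 0 0 0
  0 0 0 2
After step 2: ants at (0,1),(1,1),(0,1)
  0 4 0 0
  0 5 0 0
  0 0 0 0
  0 0 0 1
After step 3: ants at (1,1),(0,1),(1,1)
  0 5 0 0
  0 8 0 0
  0 0 0 0
  0 0 0 0
After step 4: ants at (0,1),(1,1),(0,1)
  0 8 0 0
  0 9 0 0
  0 0 0 0
  0 0 0 0
After step 5: ants at (1,1),(0,1),(1,1)
  0 9 0 0
  0 12 0 0
  0 0 0 0
  0 0 0 0
After step 6: ants at (0,1),(1,1),(0,1)
  0 12 0 0
  0 13 0 0
  0 0 0 0
  0 0 0 0

0 12 0 0
0 13 0 0
0 0 0 0
0 0 0 0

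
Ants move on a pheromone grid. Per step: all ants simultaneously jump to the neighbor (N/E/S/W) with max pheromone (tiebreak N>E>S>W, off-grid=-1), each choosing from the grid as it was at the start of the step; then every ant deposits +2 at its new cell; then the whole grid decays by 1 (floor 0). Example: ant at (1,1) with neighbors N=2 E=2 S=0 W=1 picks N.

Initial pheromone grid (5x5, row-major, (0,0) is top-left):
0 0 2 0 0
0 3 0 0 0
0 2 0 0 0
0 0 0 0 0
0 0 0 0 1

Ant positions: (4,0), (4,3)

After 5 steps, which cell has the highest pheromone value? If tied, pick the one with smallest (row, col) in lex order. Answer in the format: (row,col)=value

Step 1: ant0:(4,0)->N->(3,0) | ant1:(4,3)->E->(4,4)
  grid max=2 at (1,1)
Step 2: ant0:(3,0)->N->(2,0) | ant1:(4,4)->N->(3,4)
  grid max=1 at (1,1)
Step 3: ant0:(2,0)->N->(1,0) | ant1:(3,4)->S->(4,4)
  grid max=2 at (4,4)
Step 4: ant0:(1,0)->N->(0,0) | ant1:(4,4)->N->(3,4)
  grid max=1 at (0,0)
Step 5: ant0:(0,0)->E->(0,1) | ant1:(3,4)->S->(4,4)
  grid max=2 at (4,4)
Final grid:
  0 1 0 0 0
  0 0 0 0 0
  0 0 0 0 0
  0 0 0 0 0
  0 0 0 0 2
Max pheromone 2 at (4,4)

Answer: (4,4)=2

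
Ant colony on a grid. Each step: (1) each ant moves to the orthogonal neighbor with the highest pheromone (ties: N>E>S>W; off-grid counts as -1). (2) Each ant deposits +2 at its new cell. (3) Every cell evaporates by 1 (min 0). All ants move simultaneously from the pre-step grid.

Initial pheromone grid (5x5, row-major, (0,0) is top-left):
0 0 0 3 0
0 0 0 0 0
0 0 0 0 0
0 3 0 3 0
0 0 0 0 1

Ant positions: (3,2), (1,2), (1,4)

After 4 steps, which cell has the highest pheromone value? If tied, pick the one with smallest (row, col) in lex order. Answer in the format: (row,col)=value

Step 1: ant0:(3,2)->E->(3,3) | ant1:(1,2)->N->(0,2) | ant2:(1,4)->N->(0,4)
  grid max=4 at (3,3)
Step 2: ant0:(3,3)->N->(2,3) | ant1:(0,2)->E->(0,3) | ant2:(0,4)->W->(0,3)
  grid max=5 at (0,3)
Step 3: ant0:(2,3)->S->(3,3) | ant1:(0,3)->E->(0,4) | ant2:(0,3)->E->(0,4)
  grid max=4 at (0,3)
Step 4: ant0:(3,3)->N->(2,3) | ant1:(0,4)->W->(0,3) | ant2:(0,4)->W->(0,3)
  grid max=7 at (0,3)
Final grid:
  0 0 0 7 2
  0 0 0 0 0
  0 0 0 1 0
  0 0 0 3 0
  0 0 0 0 0
Max pheromone 7 at (0,3)

Answer: (0,3)=7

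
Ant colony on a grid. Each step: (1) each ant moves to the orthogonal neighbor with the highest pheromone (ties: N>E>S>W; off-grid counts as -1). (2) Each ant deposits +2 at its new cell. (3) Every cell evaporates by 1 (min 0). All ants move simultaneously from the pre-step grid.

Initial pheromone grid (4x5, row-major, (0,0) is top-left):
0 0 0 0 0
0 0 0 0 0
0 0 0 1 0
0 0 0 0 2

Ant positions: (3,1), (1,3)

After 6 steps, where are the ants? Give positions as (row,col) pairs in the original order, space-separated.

Step 1: ant0:(3,1)->N->(2,1) | ant1:(1,3)->S->(2,3)
  grid max=2 at (2,3)
Step 2: ant0:(2,1)->N->(1,1) | ant1:(2,3)->N->(1,3)
  grid max=1 at (1,1)
Step 3: ant0:(1,1)->N->(0,1) | ant1:(1,3)->S->(2,3)
  grid max=2 at (2,3)
Step 4: ant0:(0,1)->E->(0,2) | ant1:(2,3)->N->(1,3)
  grid max=1 at (0,2)
Step 5: ant0:(0,2)->E->(0,3) | ant1:(1,3)->S->(2,3)
  grid max=2 at (2,3)
Step 6: ant0:(0,3)->E->(0,4) | ant1:(2,3)->N->(1,3)
  grid max=1 at (0,4)

(0,4) (1,3)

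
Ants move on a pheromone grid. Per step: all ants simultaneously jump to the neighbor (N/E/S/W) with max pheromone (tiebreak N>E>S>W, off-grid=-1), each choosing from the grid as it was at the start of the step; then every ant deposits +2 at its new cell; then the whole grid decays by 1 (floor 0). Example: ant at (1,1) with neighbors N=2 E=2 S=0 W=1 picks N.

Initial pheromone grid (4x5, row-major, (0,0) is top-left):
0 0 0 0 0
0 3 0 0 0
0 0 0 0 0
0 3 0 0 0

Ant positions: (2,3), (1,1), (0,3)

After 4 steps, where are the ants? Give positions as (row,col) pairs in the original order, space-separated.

Step 1: ant0:(2,3)->N->(1,3) | ant1:(1,1)->N->(0,1) | ant2:(0,3)->E->(0,4)
  grid max=2 at (1,1)
Step 2: ant0:(1,3)->N->(0,3) | ant1:(0,1)->S->(1,1) | ant2:(0,4)->S->(1,4)
  grid max=3 at (1,1)
Step 3: ant0:(0,3)->E->(0,4) | ant1:(1,1)->N->(0,1) | ant2:(1,4)->N->(0,4)
  grid max=3 at (0,4)
Step 4: ant0:(0,4)->S->(1,4) | ant1:(0,1)->S->(1,1) | ant2:(0,4)->S->(1,4)
  grid max=3 at (1,1)

(1,4) (1,1) (1,4)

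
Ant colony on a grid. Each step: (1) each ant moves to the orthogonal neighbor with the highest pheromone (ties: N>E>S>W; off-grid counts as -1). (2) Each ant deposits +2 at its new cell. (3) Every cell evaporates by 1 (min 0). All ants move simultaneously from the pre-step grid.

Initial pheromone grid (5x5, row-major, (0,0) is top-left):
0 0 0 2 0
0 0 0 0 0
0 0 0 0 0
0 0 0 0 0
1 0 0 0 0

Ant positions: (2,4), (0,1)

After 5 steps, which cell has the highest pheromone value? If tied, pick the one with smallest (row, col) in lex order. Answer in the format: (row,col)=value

Step 1: ant0:(2,4)->N->(1,4) | ant1:(0,1)->E->(0,2)
  grid max=1 at (0,2)
Step 2: ant0:(1,4)->N->(0,4) | ant1:(0,2)->E->(0,3)
  grid max=2 at (0,3)
Step 3: ant0:(0,4)->W->(0,3) | ant1:(0,3)->E->(0,4)
  grid max=3 at (0,3)
Step 4: ant0:(0,3)->E->(0,4) | ant1:(0,4)->W->(0,3)
  grid max=4 at (0,3)
Step 5: ant0:(0,4)->W->(0,3) | ant1:(0,3)->E->(0,4)
  grid max=5 at (0,3)
Final grid:
  0 0 0 5 4
  0 0 0 0 0
  0 0 0 0 0
  0 0 0 0 0
  0 0 0 0 0
Max pheromone 5 at (0,3)

Answer: (0,3)=5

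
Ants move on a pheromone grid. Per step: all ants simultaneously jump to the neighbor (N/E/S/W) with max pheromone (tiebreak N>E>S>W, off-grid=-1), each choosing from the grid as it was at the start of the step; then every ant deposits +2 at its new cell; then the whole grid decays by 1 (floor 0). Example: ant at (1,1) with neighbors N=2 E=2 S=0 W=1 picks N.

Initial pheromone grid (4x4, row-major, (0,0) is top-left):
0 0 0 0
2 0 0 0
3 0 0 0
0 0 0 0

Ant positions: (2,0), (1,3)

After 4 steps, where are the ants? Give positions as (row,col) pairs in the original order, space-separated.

Step 1: ant0:(2,0)->N->(1,0) | ant1:(1,3)->N->(0,3)
  grid max=3 at (1,0)
Step 2: ant0:(1,0)->S->(2,0) | ant1:(0,3)->S->(1,3)
  grid max=3 at (2,0)
Step 3: ant0:(2,0)->N->(1,0) | ant1:(1,3)->N->(0,3)
  grid max=3 at (1,0)
Step 4: ant0:(1,0)->S->(2,0) | ant1:(0,3)->S->(1,3)
  grid max=3 at (2,0)

(2,0) (1,3)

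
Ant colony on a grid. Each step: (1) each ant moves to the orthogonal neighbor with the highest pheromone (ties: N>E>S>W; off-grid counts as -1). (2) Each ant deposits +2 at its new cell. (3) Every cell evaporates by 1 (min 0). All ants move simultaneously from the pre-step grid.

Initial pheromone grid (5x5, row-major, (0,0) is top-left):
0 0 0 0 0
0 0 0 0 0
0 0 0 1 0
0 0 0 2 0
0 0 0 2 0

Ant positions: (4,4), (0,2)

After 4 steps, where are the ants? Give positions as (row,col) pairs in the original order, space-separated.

Step 1: ant0:(4,4)->W->(4,3) | ant1:(0,2)->E->(0,3)
  grid max=3 at (4,3)
Step 2: ant0:(4,3)->N->(3,3) | ant1:(0,3)->E->(0,4)
  grid max=2 at (3,3)
Step 3: ant0:(3,3)->S->(4,3) | ant1:(0,4)->S->(1,4)
  grid max=3 at (4,3)
Step 4: ant0:(4,3)->N->(3,3) | ant1:(1,4)->N->(0,4)
  grid max=2 at (3,3)

(3,3) (0,4)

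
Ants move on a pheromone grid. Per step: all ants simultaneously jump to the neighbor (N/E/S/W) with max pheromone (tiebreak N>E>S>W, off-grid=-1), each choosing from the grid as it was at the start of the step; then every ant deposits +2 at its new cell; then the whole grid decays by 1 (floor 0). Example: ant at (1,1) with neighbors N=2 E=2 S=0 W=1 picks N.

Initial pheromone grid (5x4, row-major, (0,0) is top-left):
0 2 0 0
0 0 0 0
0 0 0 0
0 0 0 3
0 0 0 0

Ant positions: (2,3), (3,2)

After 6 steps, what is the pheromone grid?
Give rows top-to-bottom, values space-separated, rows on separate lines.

After step 1: ants at (3,3),(3,3)
  0 1 0 0
  0 0 0 0
  0 0 0 0
  0 0 0 6
  0 0 0 0
After step 2: ants at (2,3),(2,3)
  0 0 0 0
  0 0 0 0
  0 0 0 3
  0 0 0 5
  0 0 0 0
After step 3: ants at (3,3),(3,3)
  0 0 0 0
  0 0 0 0
  0 0 0 2
  0 0 0 8
  0 0 0 0
After step 4: ants at (2,3),(2,3)
  0 0 0 0
  0 0 0 0
  0 0 0 5
  0 0 0 7
  0 0 0 0
After step 5: ants at (3,3),(3,3)
  0 0 0 0
  0 0 0 0
  0 0 0 4
  0 0 0 10
  0 0 0 0
After step 6: ants at (2,3),(2,3)
  0 0 0 0
  0 0 0 0
  0 0 0 7
  0 0 0 9
  0 0 0 0

0 0 0 0
0 0 0 0
0 0 0 7
0 0 0 9
0 0 0 0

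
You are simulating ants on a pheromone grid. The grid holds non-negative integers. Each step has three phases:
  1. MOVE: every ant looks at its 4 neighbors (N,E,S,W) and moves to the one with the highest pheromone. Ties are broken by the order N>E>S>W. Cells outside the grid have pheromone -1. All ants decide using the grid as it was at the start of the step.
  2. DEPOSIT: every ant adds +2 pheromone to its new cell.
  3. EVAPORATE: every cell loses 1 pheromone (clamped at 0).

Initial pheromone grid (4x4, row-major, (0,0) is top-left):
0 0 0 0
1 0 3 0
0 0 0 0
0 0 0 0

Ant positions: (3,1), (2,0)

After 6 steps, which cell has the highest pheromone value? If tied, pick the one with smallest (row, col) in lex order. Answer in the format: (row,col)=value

Answer: (0,0)=1

Derivation:
Step 1: ant0:(3,1)->N->(2,1) | ant1:(2,0)->N->(1,0)
  grid max=2 at (1,0)
Step 2: ant0:(2,1)->N->(1,1) | ant1:(1,0)->N->(0,0)
  grid max=1 at (0,0)
Step 3: ant0:(1,1)->E->(1,2) | ant1:(0,0)->S->(1,0)
  grid max=2 at (1,0)
Step 4: ant0:(1,2)->N->(0,2) | ant1:(1,0)->N->(0,0)
  grid max=1 at (0,0)
Step 5: ant0:(0,2)->S->(1,2) | ant1:(0,0)->S->(1,0)
  grid max=2 at (1,0)
Step 6: ant0:(1,2)->N->(0,2) | ant1:(1,0)->N->(0,0)
  grid max=1 at (0,0)
Final grid:
  1 0 1 0
  1 0 1 0
  0 0 0 0
  0 0 0 0
Max pheromone 1 at (0,0)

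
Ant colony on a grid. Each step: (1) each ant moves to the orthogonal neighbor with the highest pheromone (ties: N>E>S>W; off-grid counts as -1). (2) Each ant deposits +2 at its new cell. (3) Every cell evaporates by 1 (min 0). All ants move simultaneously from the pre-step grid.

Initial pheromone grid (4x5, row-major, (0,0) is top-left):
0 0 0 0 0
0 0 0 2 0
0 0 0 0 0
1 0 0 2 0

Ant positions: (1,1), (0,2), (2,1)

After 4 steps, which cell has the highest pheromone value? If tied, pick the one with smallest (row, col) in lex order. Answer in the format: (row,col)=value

Answer: (0,1)=4

Derivation:
Step 1: ant0:(1,1)->N->(0,1) | ant1:(0,2)->E->(0,3) | ant2:(2,1)->N->(1,1)
  grid max=1 at (0,1)
Step 2: ant0:(0,1)->S->(1,1) | ant1:(0,3)->S->(1,3) | ant2:(1,1)->N->(0,1)
  grid max=2 at (0,1)
Step 3: ant0:(1,1)->N->(0,1) | ant1:(1,3)->N->(0,3) | ant2:(0,1)->S->(1,1)
  grid max=3 at (0,1)
Step 4: ant0:(0,1)->S->(1,1) | ant1:(0,3)->S->(1,3) | ant2:(1,1)->N->(0,1)
  grid max=4 at (0,1)
Final grid:
  0 4 0 0 0
  0 4 0 2 0
  0 0 0 0 0
  0 0 0 0 0
Max pheromone 4 at (0,1)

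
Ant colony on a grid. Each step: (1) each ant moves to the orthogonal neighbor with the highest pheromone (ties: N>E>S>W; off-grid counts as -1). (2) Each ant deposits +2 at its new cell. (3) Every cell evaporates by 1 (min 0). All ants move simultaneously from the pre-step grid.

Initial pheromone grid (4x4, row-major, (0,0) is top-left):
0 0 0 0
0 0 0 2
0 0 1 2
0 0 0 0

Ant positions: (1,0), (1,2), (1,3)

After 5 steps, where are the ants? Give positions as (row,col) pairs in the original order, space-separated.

Step 1: ant0:(1,0)->N->(0,0) | ant1:(1,2)->E->(1,3) | ant2:(1,3)->S->(2,3)
  grid max=3 at (1,3)
Step 2: ant0:(0,0)->E->(0,1) | ant1:(1,3)->S->(2,3) | ant2:(2,3)->N->(1,3)
  grid max=4 at (1,3)
Step 3: ant0:(0,1)->E->(0,2) | ant1:(2,3)->N->(1,3) | ant2:(1,3)->S->(2,3)
  grid max=5 at (1,3)
Step 4: ant0:(0,2)->E->(0,3) | ant1:(1,3)->S->(2,3) | ant2:(2,3)->N->(1,3)
  grid max=6 at (1,3)
Step 5: ant0:(0,3)->S->(1,3) | ant1:(2,3)->N->(1,3) | ant2:(1,3)->S->(2,3)
  grid max=9 at (1,3)

(1,3) (1,3) (2,3)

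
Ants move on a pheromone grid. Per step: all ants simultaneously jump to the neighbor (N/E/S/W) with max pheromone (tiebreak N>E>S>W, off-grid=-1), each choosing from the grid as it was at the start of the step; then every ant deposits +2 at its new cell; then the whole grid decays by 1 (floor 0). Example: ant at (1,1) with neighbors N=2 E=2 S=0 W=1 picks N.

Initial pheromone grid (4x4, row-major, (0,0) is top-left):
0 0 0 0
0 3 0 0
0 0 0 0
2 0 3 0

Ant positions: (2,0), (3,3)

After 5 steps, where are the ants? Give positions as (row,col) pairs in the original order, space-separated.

Step 1: ant0:(2,0)->S->(3,0) | ant1:(3,3)->W->(3,2)
  grid max=4 at (3,2)
Step 2: ant0:(3,0)->N->(2,0) | ant1:(3,2)->N->(2,2)
  grid max=3 at (3,2)
Step 3: ant0:(2,0)->S->(3,0) | ant1:(2,2)->S->(3,2)
  grid max=4 at (3,2)
Step 4: ant0:(3,0)->N->(2,0) | ant1:(3,2)->N->(2,2)
  grid max=3 at (3,2)
Step 5: ant0:(2,0)->S->(3,0) | ant1:(2,2)->S->(3,2)
  grid max=4 at (3,2)

(3,0) (3,2)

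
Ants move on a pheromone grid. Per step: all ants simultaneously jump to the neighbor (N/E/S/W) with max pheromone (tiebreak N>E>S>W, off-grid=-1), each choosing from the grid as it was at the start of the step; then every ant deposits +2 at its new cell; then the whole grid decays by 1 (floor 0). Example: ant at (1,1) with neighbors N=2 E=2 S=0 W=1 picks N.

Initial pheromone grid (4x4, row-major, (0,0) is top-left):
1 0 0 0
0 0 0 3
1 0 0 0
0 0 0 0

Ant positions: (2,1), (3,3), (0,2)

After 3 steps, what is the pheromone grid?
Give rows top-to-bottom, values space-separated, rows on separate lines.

After step 1: ants at (2,0),(2,3),(0,3)
  0 0 0 1
  0 0 0 2
  2 0 0 1
  0 0 0 0
After step 2: ants at (1,0),(1,3),(1,3)
  0 0 0 0
  1 0 0 5
  1 0 0 0
  0 0 0 0
After step 3: ants at (2,0),(0,3),(0,3)
  0 0 0 3
  0 0 0 4
  2 0 0 0
  0 0 0 0

0 0 0 3
0 0 0 4
2 0 0 0
0 0 0 0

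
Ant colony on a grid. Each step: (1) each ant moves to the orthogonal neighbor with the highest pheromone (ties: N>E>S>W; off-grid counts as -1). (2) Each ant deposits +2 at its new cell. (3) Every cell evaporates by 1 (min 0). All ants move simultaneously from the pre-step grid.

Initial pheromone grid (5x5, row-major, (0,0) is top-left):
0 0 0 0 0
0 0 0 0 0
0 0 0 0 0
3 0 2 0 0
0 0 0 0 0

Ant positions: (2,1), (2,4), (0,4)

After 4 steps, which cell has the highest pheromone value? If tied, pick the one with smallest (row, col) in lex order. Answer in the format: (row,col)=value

Answer: (0,4)=5

Derivation:
Step 1: ant0:(2,1)->N->(1,1) | ant1:(2,4)->N->(1,4) | ant2:(0,4)->S->(1,4)
  grid max=3 at (1,4)
Step 2: ant0:(1,1)->N->(0,1) | ant1:(1,4)->N->(0,4) | ant2:(1,4)->N->(0,4)
  grid max=3 at (0,4)
Step 3: ant0:(0,1)->E->(0,2) | ant1:(0,4)->S->(1,4) | ant2:(0,4)->S->(1,4)
  grid max=5 at (1,4)
Step 4: ant0:(0,2)->E->(0,3) | ant1:(1,4)->N->(0,4) | ant2:(1,4)->N->(0,4)
  grid max=5 at (0,4)
Final grid:
  0 0 0 1 5
  0 0 0 0 4
  0 0 0 0 0
  0 0 0 0 0
  0 0 0 0 0
Max pheromone 5 at (0,4)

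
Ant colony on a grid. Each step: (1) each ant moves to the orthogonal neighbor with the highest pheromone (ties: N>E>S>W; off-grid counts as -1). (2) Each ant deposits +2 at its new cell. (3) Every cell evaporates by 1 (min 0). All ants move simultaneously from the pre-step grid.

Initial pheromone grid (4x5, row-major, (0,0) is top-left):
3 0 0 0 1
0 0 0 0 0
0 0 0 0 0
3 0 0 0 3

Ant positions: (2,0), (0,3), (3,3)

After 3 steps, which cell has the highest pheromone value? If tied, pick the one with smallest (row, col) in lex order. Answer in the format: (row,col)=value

Step 1: ant0:(2,0)->S->(3,0) | ant1:(0,3)->E->(0,4) | ant2:(3,3)->E->(3,4)
  grid max=4 at (3,0)
Step 2: ant0:(3,0)->N->(2,0) | ant1:(0,4)->S->(1,4) | ant2:(3,4)->N->(2,4)
  grid max=3 at (3,0)
Step 3: ant0:(2,0)->S->(3,0) | ant1:(1,4)->N->(0,4) | ant2:(2,4)->S->(3,4)
  grid max=4 at (3,0)
Final grid:
  0 0 0 0 2
  0 0 0 0 0
  0 0 0 0 0
  4 0 0 0 4
Max pheromone 4 at (3,0)

Answer: (3,0)=4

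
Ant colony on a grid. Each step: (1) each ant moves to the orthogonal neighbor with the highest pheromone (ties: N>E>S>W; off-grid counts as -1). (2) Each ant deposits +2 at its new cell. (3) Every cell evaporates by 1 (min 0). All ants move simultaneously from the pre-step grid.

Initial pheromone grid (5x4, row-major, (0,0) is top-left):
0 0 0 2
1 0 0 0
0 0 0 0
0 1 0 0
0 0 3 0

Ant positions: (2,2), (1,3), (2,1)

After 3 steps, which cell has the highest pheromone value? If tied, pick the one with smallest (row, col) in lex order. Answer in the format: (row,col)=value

Step 1: ant0:(2,2)->N->(1,2) | ant1:(1,3)->N->(0,3) | ant2:(2,1)->S->(3,1)
  grid max=3 at (0,3)
Step 2: ant0:(1,2)->N->(0,2) | ant1:(0,3)->S->(1,3) | ant2:(3,1)->N->(2,1)
  grid max=2 at (0,3)
Step 3: ant0:(0,2)->E->(0,3) | ant1:(1,3)->N->(0,3) | ant2:(2,1)->S->(3,1)
  grid max=5 at (0,3)
Final grid:
  0 0 0 5
  0 0 0 0
  0 0 0 0
  0 2 0 0
  0 0 0 0
Max pheromone 5 at (0,3)

Answer: (0,3)=5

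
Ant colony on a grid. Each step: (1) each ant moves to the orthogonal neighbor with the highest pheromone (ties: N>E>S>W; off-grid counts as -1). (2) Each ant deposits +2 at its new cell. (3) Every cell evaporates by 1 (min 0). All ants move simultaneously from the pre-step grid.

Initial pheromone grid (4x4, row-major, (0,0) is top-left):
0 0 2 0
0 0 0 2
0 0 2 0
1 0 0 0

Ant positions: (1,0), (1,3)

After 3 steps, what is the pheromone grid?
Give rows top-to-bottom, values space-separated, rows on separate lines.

After step 1: ants at (0,0),(0,3)
  1 0 1 1
  0 0 0 1
  0 0 1 0
  0 0 0 0
After step 2: ants at (0,1),(1,3)
  0 1 0 0
  0 0 0 2
  0 0 0 0
  0 0 0 0
After step 3: ants at (0,2),(0,3)
  0 0 1 1
  0 0 0 1
  0 0 0 0
  0 0 0 0

0 0 1 1
0 0 0 1
0 0 0 0
0 0 0 0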